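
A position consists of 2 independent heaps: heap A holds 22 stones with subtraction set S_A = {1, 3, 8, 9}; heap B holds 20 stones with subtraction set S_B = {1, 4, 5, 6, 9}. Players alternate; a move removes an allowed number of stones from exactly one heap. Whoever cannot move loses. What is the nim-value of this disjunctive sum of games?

Heap A, S = {1, 3, 8, 9}:
n :  0  1  2  3  4  5  6  7  8  9 10 11 12 13 14 15 16 17 18 19 20 21 22
G :  0  1  0  1  0  1  0  1  2  3  2  3  2  3  2  3  0  1  0  1  0  1  0
G_A(22) = 0.
Heap B, S = {1, 4, 5, 6, 9}:
n :  0  1  2  3  4  5  6  7  8  9 10 11 12 13 14 15 16 17 18 19 20
G :  0  1  0  1  2  3  2  3  4  5  0  1  0  1  2  3  2  3  4  5  0
G_B(20) = 0.
Combined Grundy value = 0 ⊕ 0 = 0.

0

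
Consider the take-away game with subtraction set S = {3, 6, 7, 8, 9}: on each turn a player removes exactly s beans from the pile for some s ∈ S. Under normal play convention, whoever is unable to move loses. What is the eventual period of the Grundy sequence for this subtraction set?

12

n :  0  1  2  3  4  5  6  7  8  9 10 11 12 13 14 15 16 17 18 19 20 21 22 23 24 25
G :  0  0  0  1  1  1  2  2  2  3  3  3  0  0  0  1  1  1  2  2  2  3  3  3  0  0
G(n+12) = G(n) holds for n = 0,…,8 (a full window of length max(S) = 9), so the sequence is purely periodic with period 12.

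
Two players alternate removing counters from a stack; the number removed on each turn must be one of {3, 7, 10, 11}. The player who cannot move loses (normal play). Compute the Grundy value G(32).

n :  0  1  2  3  4  5  6  7  8  9 10 11 12 13 14 15 16 17 18 19 20 21 22 23 24 25 26 27 28 29 30 31 32
G :  0  0  0  1  1  1  0  2  2  1  3  3  2  2  0  0  3  1  1  0  0  2  1  1  3  2  2  2  0  3  3  1  0

0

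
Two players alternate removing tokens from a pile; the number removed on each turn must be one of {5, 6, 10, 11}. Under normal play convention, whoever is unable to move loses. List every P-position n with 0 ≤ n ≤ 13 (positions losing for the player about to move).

G(0) = 0
G(1) = mex{} = 0
G(2) = mex{} = 0
G(3) = mex{} = 0
G(4) = mex{} = 0
G(5) = mex{0} = 1
G(6) = mex{0,0} = 1
G(7) = mex{0,0} = 1
G(8) = mex{0,0} = 1
G(9) = mex{0,0} = 1
G(10) = mex{1,0,0} = 2
G(11) = mex{1,1,0,0} = 2
G(12) = mex{1,1,0,0} = 2
G(13) = mex{1,1,0,0} = 2
P-positions are exactly the n with G(n) = 0.

0, 1, 2, 3, 4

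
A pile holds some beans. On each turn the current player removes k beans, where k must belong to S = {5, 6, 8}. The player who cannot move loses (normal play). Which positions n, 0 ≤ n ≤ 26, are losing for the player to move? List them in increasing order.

n :  0  1  2  3  4  5  6  7  8  9 10 11 12 13 14 15 16 17 18 19 20 21 22 23 24 25 26
G :  0  0  0  0  0  1  1  1  1  1  2  2  2  0  0  0  0  0  1  1  1  1  1  2  2  2  0
P-positions are exactly the n with G(n) = 0.

0, 1, 2, 3, 4, 13, 14, 15, 16, 17, 26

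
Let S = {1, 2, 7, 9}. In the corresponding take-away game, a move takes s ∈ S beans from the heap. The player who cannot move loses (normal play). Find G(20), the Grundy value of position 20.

n :  0  1  2  3  4  5  6  7  8  9 10 11 12 13 14 15 16 17 18 19 20
G :  0  1  2  0  1  2  0  1  2  3  4  0  1  2  0  1  2  0  1  2  3

3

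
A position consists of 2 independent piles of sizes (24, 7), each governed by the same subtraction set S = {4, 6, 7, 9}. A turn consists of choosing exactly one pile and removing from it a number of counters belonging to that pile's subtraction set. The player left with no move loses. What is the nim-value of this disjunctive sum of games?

3

All piles use S = {4, 6, 7, 9}:
G(0) = 0
G(1) = mex{} = 0
G(2) = mex{} = 0
G(3) = mex{} = 0
G(4) = mex{0} = 1
G(5) = mex{0} = 1
G(6) = mex{0,0} = 1
G(7) = mex{0,0,0} = 1
G(8) = mex{1,0,0} = 2
G(9) = mex{1,0,0,0} = 2
G(10) = mex{1,1,0,0} = 2
G(11) = mex{1,1,1,0} = 2
G(12) = mex{2,1,1,0} = 3
G(13) = mex{2,1,1,1} = 0
G(14) = mex{2,2,1,1} = 0
G(15) = mex{2,2,2,1} = 0
G(16) = mex{3,2,2,1} = 0
G(17) = mex{0,2,2,2} = 1
G(18) = mex{0,3,2,2} = 1
G(19) = mex{0,0,3,2} = 1
G(20) = mex{0,0,0,2} = 1
G(21) = mex{1,0,0,3} = 2
G(22) = mex{1,0,0,0} = 2
G(23) = mex{1,1,0,0} = 2
G(24) = mex{1,1,1,0} = 2
Pile A: G(24) = 2.
Pile B: G(7) = 1.
Combined Grundy value = 2 ⊕ 1 = 3.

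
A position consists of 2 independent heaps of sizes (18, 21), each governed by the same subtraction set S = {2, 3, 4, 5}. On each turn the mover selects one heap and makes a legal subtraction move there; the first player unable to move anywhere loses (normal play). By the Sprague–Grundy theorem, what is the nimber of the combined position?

2

All heaps use S = {2, 3, 4, 5}:
G(0) = 0
G(1) = mex{} = 0
G(2) = mex{0} = 1
G(3) = mex{0,0} = 1
G(4) = mex{1,0,0} = 2
G(5) = mex{1,1,0,0} = 2
G(6) = mex{2,1,1,0} = 3
G(7) = mex{2,2,1,1} = 0
G(8) = mex{3,2,2,1} = 0
G(9) = mex{0,3,2,2} = 1
G(10) = mex{0,0,3,2} = 1
G(11) = mex{1,0,0,3} = 2
G(12) = mex{1,1,0,0} = 2
G(13) = mex{2,1,1,0} = 3
G(14) = mex{2,2,1,1} = 0
G(15) = mex{3,2,2,1} = 0
G(16) = mex{0,3,2,2} = 1
G(17) = mex{0,0,3,2} = 1
G(18) = mex{1,0,0,3} = 2
G(19) = mex{1,1,0,0} = 2
G(20) = mex{2,1,1,0} = 3
G(21) = mex{2,2,1,1} = 0
Heap A: G(18) = 2.
Heap B: G(21) = 0.
Combined Grundy value = 2 ⊕ 0 = 2.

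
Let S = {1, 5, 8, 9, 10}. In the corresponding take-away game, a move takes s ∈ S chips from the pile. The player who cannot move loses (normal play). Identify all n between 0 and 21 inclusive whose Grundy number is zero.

0, 2, 4, 6, 17, 19, 21

G(0) = 0
G(1) = mex{0} = 1
G(2) = mex{1} = 0
G(3) = mex{0} = 1
G(4) = mex{1} = 0
G(5) = mex{0,0} = 1
G(6) = mex{1,1} = 0
G(7) = mex{0,0} = 1
G(8) = mex{1,1,0} = 2
G(9) = mex{2,0,1,0} = 3
G(10) = mex{3,1,0,1,0} = 2
G(11) = mex{2,0,1,0,1} = 3
G(12) = mex{3,1,0,1,0} = 2
G(13) = mex{2,2,1,0,1} = 3
G(14) = mex{3,3,0,1,0} = 2
G(15) = mex{2,2,1,0,1} = 3
G(16) = mex{3,3,2,1,0} = 4
G(17) = mex{4,2,3,2,1} = 0
G(18) = mex{0,3,2,3,2} = 1
G(19) = mex{1,2,3,2,3} = 0
G(20) = mex{0,3,2,3,2} = 1
G(21) = mex{1,4,3,2,3} = 0
P-positions are exactly the n with G(n) = 0.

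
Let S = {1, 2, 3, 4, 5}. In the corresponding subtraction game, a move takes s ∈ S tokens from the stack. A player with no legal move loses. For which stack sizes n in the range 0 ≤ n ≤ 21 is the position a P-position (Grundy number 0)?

n :  0  1  2  3  4  5  6  7  8  9 10 11 12 13 14 15 16 17 18 19 20 21
G :  0  1  2  3  4  5  0  1  2  3  4  5  0  1  2  3  4  5  0  1  2  3
P-positions are exactly the n with G(n) = 0.

0, 6, 12, 18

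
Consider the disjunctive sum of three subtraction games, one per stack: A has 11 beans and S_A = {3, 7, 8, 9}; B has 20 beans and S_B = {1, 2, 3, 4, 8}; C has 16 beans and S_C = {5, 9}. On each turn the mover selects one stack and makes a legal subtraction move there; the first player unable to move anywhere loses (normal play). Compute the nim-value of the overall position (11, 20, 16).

Stack A, S = {3, 7, 8, 9}:
n :  0  1  2  3  4  5  6  7  8  9 10 11
G :  0  0  0  1  1  1  0  2  2  1  3  3
G_A(11) = 3.
Stack B, S = {1, 2, 3, 4, 8}:
n :  0  1  2  3  4  5  6  7  8  9 10 11 12 13 14 15 16 17 18 19 20
G :  0  1  2  3  4  0  1  2  3  4  0  1  2  3  4  0  1  2  3  4  0
G_B(20) = 0.
Stack C, S = {5, 9}:
n :  0  1  2  3  4  5  6  7  8  9 10 11 12 13 14 15 16
G :  0  0  0  0  0  1  1  1  1  1  2  2  2  2  0  0  0
G_C(16) = 0.
Combined Grundy value = 3 ⊕ 0 ⊕ 0 = 3.

3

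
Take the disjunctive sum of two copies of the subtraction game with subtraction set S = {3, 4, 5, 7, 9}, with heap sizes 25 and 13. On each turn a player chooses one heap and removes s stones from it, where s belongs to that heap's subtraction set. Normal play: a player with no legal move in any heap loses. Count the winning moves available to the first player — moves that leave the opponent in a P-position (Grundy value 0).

0

All heaps use S = {3, 4, 5, 7, 9}:
G(0) = 0
G(1) = mex{} = 0
G(2) = mex{} = 0
G(3) = mex{0} = 1
G(4) = mex{0,0} = 1
G(5) = mex{0,0,0} = 1
G(6) = mex{1,0,0} = 2
G(7) = mex{1,1,0,0} = 2
G(8) = mex{1,1,1,0} = 2
G(9) = mex{2,1,1,0,0} = 3
G(10) = mex{2,2,1,1,0} = 3
G(11) = mex{2,2,2,1,0} = 3
G(12) = mex{3,2,2,1,1} = 0
G(13) = mex{3,3,2,2,1} = 0
G(14) = mex{3,3,3,2,1} = 0
G(15) = mex{0,3,3,2,2} = 1
G(16) = mex{0,0,3,3,2} = 1
G(17) = mex{0,0,0,3,2} = 1
G(18) = mex{1,0,0,3,3} = 2
G(19) = mex{1,1,0,0,3} = 2
G(20) = mex{1,1,1,0,3} = 2
G(21) = mex{2,1,1,0,0} = 3
G(22) = mex{2,2,1,1,0} = 3
G(23) = mex{2,2,2,1,0} = 3
G(24) = mex{3,2,2,1,1} = 0
G(25) = mex{3,3,2,2,1} = 0
Heap A: G(25) = 0.
Heap B: G(13) = 0.
Combined Grundy value = 0 ⊕ 0 = 0.
A winning move leaves total XOR = 0, i.e. changes one component's Grundy value g to g ⊕ X where X is the current total.
Heap A: target g' = 0⊕0 = 0, but every legal move changes the Grundy value (mex property), so 0 moves.
Heap B: target g' = 0⊕0 = 0, but every legal move changes the Grundy value (mex property), so 0 moves.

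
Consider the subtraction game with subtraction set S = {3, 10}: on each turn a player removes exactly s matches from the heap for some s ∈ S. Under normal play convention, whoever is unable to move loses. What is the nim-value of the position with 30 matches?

1

n :  0  1  2  3  4  5  6  7  8  9 10 11 12 13 14 15 16 17 18 19 20 21 22 23 24 25 26 27 28 29 30
G :  0  0  0  1  1  1  0  0  0  1  1  1  2  0  0  0  1  1  1  0  0  0  1  1  1  2  0  0  0  1  1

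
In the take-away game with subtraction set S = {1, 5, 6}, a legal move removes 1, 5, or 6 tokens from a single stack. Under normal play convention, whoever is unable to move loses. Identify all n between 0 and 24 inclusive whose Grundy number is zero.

G(0) = 0
G(1) = mex{0} = 1
G(2) = mex{1} = 0
G(3) = mex{0} = 1
G(4) = mex{1} = 0
G(5) = mex{0,0} = 1
G(6) = mex{1,1,0} = 2
G(7) = mex{2,0,1} = 3
G(8) = mex{3,1,0} = 2
G(9) = mex{2,0,1} = 3
G(10) = mex{3,1,0} = 2
G(11) = mex{2,2,1} = 0
G(12) = mex{0,3,2} = 1
G(13) = mex{1,2,3} = 0
G(14) = mex{0,3,2} = 1
G(15) = mex{1,2,3} = 0
G(16) = mex{0,0,2} = 1
G(17) = mex{1,1,0} = 2
G(18) = mex{2,0,1} = 3
G(19) = mex{3,1,0} = 2
G(20) = mex{2,0,1} = 3
G(21) = mex{3,1,0} = 2
G(22) = mex{2,2,1} = 0
G(23) = mex{0,3,2} = 1
G(24) = mex{1,2,3} = 0
P-positions are exactly the n with G(n) = 0.

0, 2, 4, 11, 13, 15, 22, 24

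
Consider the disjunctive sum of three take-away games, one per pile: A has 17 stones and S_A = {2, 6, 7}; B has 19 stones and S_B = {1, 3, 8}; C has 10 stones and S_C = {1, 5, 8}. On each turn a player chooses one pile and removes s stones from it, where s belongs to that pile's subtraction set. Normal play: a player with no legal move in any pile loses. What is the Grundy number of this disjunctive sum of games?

Pile A, S = {2, 6, 7}:
G(0) = 0
G(1) = mex{} = 0
G(2) = mex{0} = 1
G(3) = mex{0} = 1
G(4) = mex{1} = 0
G(5) = mex{1} = 0
G(6) = mex{0,0} = 1
G(7) = mex{0,0,0} = 1
G(8) = mex{1,1,0} = 2
G(9) = mex{1,1,1} = 0
G(10) = mex{2,0,1} = 3
G(11) = mex{0,0,0} = 1
G(12) = mex{3,1,0} = 2
G(13) = mex{1,1,1} = 0
G(14) = mex{2,2,1} = 0
G(15) = mex{0,0,2} = 1
G(16) = mex{0,3,0} = 1
G(17) = mex{1,1,3} = 0
G_A(17) = 0.
Pile B, S = {1, 3, 8}:
G(0) = 0
G(1) = mex{0} = 1
G(2) = mex{1} = 0
G(3) = mex{0,0} = 1
G(4) = mex{1,1} = 0
G(5) = mex{0,0} = 1
G(6) = mex{1,1} = 0
G(7) = mex{0,0} = 1
G(8) = mex{1,1,0} = 2
G(9) = mex{2,0,1} = 3
G(10) = mex{3,1,0} = 2
G(11) = mex{2,2,1} = 0
G(12) = mex{0,3,0} = 1
G(13) = mex{1,2,1} = 0
G(14) = mex{0,0,0} = 1
G(15) = mex{1,1,1} = 0
G(16) = mex{0,0,2} = 1
G(17) = mex{1,1,3} = 0
G(18) = mex{0,0,2} = 1
G(19) = mex{1,1,0} = 2
G_B(19) = 2.
Pile C, S = {1, 5, 8}:
G(0) = 0
G(1) = mex{0} = 1
G(2) = mex{1} = 0
G(3) = mex{0} = 1
G(4) = mex{1} = 0
G(5) = mex{0,0} = 1
G(6) = mex{1,1} = 0
G(7) = mex{0,0} = 1
G(8) = mex{1,1,0} = 2
G(9) = mex{2,0,1} = 3
G(10) = mex{3,1,0} = 2
G_C(10) = 2.
Combined Grundy value = 0 ⊕ 2 ⊕ 2 = 0.

0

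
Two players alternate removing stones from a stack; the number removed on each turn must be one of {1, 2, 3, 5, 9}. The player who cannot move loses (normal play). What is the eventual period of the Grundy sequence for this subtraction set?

G(0) = 0
G(1) = mex{0} = 1
G(2) = mex{1,0} = 2
G(3) = mex{2,1,0} = 3
G(4) = mex{3,2,1} = 0
G(5) = mex{0,3,2,0} = 1
G(6) = mex{1,0,3,1} = 2
G(7) = mex{2,1,0,2} = 3
G(8) = mex{3,2,1,3} = 0
G(9) = mex{0,3,2,0,0} = 1
G(10) = mex{1,0,3,1,1} = 2
G(11) = mex{2,1,0,2,2} = 3
G(12) = mex{3,2,1,3,3} = 0
G(13) = mex{0,3,2,0,0} = 1
G(14) = mex{1,0,3,1,1} = 2
G(n+4) = G(n) holds for n = 0,…,8 (a full window of length max(S) = 9), so the sequence is purely periodic with period 4.

4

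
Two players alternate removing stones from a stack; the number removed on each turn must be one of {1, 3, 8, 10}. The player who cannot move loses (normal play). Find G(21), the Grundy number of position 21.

G(0) = 0
G(1) = mex{0} = 1
G(2) = mex{1} = 0
G(3) = mex{0,0} = 1
G(4) = mex{1,1} = 0
G(5) = mex{0,0} = 1
G(6) = mex{1,1} = 0
G(7) = mex{0,0} = 1
G(8) = mex{1,1,0} = 2
G(9) = mex{2,0,1} = 3
G(10) = mex{3,1,0,0} = 2
G(11) = mex{2,2,1,1} = 0
G(12) = mex{0,3,0,0} = 1
G(13) = mex{1,2,1,1} = 0
G(14) = mex{0,0,0,0} = 1
G(15) = mex{1,1,1,1} = 0
G(16) = mex{0,0,2,0} = 1
G(17) = mex{1,1,3,1} = 0
G(18) = mex{0,0,2,2} = 1
G(19) = mex{1,1,0,3} = 2
G(20) = mex{2,0,1,2} = 3
G(21) = mex{3,1,0,0} = 2

2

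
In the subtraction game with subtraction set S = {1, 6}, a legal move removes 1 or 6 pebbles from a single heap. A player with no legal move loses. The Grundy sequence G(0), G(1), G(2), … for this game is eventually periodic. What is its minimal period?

7

G(0) = 0
G(1) = mex{0} = 1
G(2) = mex{1} = 0
G(3) = mex{0} = 1
G(4) = mex{1} = 0
G(5) = mex{0} = 1
G(6) = mex{1,0} = 2
G(7) = mex{2,1} = 0
G(8) = mex{0,0} = 1
G(9) = mex{1,1} = 0
G(10) = mex{0,0} = 1
G(11) = mex{1,1} = 0
G(12) = mex{0,2} = 1
G(13) = mex{1,0} = 2
G(14) = mex{2,1} = 0
G(15) = mex{0,0} = 1
G(n+7) = G(n) holds for n = 0,…,5 (a full window of length max(S) = 6), so the sequence is purely periodic with period 7.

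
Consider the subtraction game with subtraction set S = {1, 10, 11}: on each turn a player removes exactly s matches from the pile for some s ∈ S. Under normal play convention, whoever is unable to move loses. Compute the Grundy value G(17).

3

G(0) = 0
G(1) = mex{0} = 1
G(2) = mex{1} = 0
G(3) = mex{0} = 1
G(4) = mex{1} = 0
G(5) = mex{0} = 1
G(6) = mex{1} = 0
G(7) = mex{0} = 1
G(8) = mex{1} = 0
G(9) = mex{0} = 1
G(10) = mex{1,0} = 2
G(11) = mex{2,1,0} = 3
G(12) = mex{3,0,1} = 2
G(13) = mex{2,1,0} = 3
G(14) = mex{3,0,1} = 2
G(15) = mex{2,1,0} = 3
G(16) = mex{3,0,1} = 2
G(17) = mex{2,1,0} = 3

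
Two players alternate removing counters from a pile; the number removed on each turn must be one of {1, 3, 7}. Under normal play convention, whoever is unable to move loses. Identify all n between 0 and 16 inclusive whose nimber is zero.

0, 2, 4, 6, 8, 10, 12, 14, 16

n :  0  1  2  3  4  5  6  7  8  9 10 11 12 13 14 15 16
G :  0  1  0  1  0  1  0  1  0  1  0  1  0  1  0  1  0
P-positions are exactly the n with G(n) = 0.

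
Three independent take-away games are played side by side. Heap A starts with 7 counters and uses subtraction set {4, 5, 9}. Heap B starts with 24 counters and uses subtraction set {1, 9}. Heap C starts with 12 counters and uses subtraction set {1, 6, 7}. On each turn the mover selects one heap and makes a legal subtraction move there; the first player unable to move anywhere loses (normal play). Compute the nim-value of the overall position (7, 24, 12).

1

Heap A, S = {4, 5, 9}:
G(0) = 0
G(1) = mex{} = 0
G(2) = mex{} = 0
G(3) = mex{} = 0
G(4) = mex{0} = 1
G(5) = mex{0,0} = 1
G(6) = mex{0,0} = 1
G(7) = mex{0,0} = 1
G_A(7) = 1.
Heap B, S = {1, 9}:
G(0) = 0
G(1) = mex{0} = 1
G(2) = mex{1} = 0
G(3) = mex{0} = 1
G(4) = mex{1} = 0
G(5) = mex{0} = 1
G(6) = mex{1} = 0
G(7) = mex{0} = 1
G(8) = mex{1} = 0
G(9) = mex{0,0} = 1
G(10) = mex{1,1} = 0
G(11) = mex{0,0} = 1
G(12) = mex{1,1} = 0
G(13) = mex{0,0} = 1
G(14) = mex{1,1} = 0
G(15) = mex{0,0} = 1
G(16) = mex{1,1} = 0
G(17) = mex{0,0} = 1
G(18) = mex{1,1} = 0
G(19) = mex{0,0} = 1
G(20) = mex{1,1} = 0
G(21) = mex{0,0} = 1
G(22) = mex{1,1} = 0
G(23) = mex{0,0} = 1
G(24) = mex{1,1} = 0
G_B(24) = 0.
Heap C, S = {1, 6, 7}:
G(0) = 0
G(1) = mex{0} = 1
G(2) = mex{1} = 0
G(3) = mex{0} = 1
G(4) = mex{1} = 0
G(5) = mex{0} = 1
G(6) = mex{1,0} = 2
G(7) = mex{2,1,0} = 3
G(8) = mex{3,0,1} = 2
G(9) = mex{2,1,0} = 3
G(10) = mex{3,0,1} = 2
G(11) = mex{2,1,0} = 3
G(12) = mex{3,2,1} = 0
G_C(12) = 0.
Combined Grundy value = 1 ⊕ 0 ⊕ 0 = 1.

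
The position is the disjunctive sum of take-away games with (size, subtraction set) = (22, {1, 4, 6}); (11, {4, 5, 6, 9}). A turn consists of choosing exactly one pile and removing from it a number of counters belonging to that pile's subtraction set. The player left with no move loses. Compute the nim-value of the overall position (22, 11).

2

Pile A, S = {1, 4, 6}:
n :  0  1  2  3  4  5  6  7  8  9 10 11 12 13 14 15 16 17 18 19 20 21 22
G :  0  1  0  1  2  0  1  0  1  2  0  1  0  1  2  0  1  0  1  2  0  1  0
G_A(22) = 0.
Pile B, S = {4, 5, 6, 9}:
G(0) = 0
G(1) = mex{} = 0
G(2) = mex{} = 0
G(3) = mex{} = 0
G(4) = mex{0} = 1
G(5) = mex{0,0} = 1
G(6) = mex{0,0,0} = 1
G(7) = mex{0,0,0} = 1
G(8) = mex{1,0,0} = 2
G(9) = mex{1,1,0,0} = 2
G(10) = mex{1,1,1,0} = 2
G(11) = mex{1,1,1,0} = 2
G_B(11) = 2.
Combined Grundy value = 0 ⊕ 2 = 2.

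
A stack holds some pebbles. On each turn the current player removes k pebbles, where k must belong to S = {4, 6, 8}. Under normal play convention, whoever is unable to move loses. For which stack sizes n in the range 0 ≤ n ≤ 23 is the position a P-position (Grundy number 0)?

0, 1, 2, 3, 12, 13, 14, 15

G(0) = 0
G(1) = mex{} = 0
G(2) = mex{} = 0
G(3) = mex{} = 0
G(4) = mex{0} = 1
G(5) = mex{0} = 1
G(6) = mex{0,0} = 1
G(7) = mex{0,0} = 1
G(8) = mex{1,0,0} = 2
G(9) = mex{1,0,0} = 2
G(10) = mex{1,1,0} = 2
G(11) = mex{1,1,0} = 2
G(12) = mex{2,1,1} = 0
G(13) = mex{2,1,1} = 0
G(14) = mex{2,2,1} = 0
G(15) = mex{2,2,1} = 0
G(16) = mex{0,2,2} = 1
G(17) = mex{0,2,2} = 1
G(18) = mex{0,0,2} = 1
G(19) = mex{0,0,2} = 1
G(20) = mex{1,0,0} = 2
G(21) = mex{1,0,0} = 2
G(22) = mex{1,1,0} = 2
G(23) = mex{1,1,0} = 2
P-positions are exactly the n with G(n) = 0.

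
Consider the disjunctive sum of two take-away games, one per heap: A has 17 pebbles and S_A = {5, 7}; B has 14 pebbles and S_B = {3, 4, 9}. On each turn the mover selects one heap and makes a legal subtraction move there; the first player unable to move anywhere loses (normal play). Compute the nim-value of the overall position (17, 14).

1

Heap A, S = {5, 7}:
G(0) = 0
G(1) = mex{} = 0
G(2) = mex{} = 0
G(3) = mex{} = 0
G(4) = mex{} = 0
G(5) = mex{0} = 1
G(6) = mex{0} = 1
G(7) = mex{0,0} = 1
G(8) = mex{0,0} = 1
G(9) = mex{0,0} = 1
G(10) = mex{1,0} = 2
G(11) = mex{1,0} = 2
G(12) = mex{1,1} = 0
G(13) = mex{1,1} = 0
G(14) = mex{1,1} = 0
G(15) = mex{2,1} = 0
G(16) = mex{2,1} = 0
G(17) = mex{0,2} = 1
G_A(17) = 1.
Heap B, S = {3, 4, 9}:
G(0) = 0
G(1) = mex{} = 0
G(2) = mex{} = 0
G(3) = mex{0} = 1
G(4) = mex{0,0} = 1
G(5) = mex{0,0} = 1
G(6) = mex{1,0} = 2
G(7) = mex{1,1} = 0
G(8) = mex{1,1} = 0
G(9) = mex{2,1,0} = 3
G(10) = mex{0,2,0} = 1
G(11) = mex{0,0,0} = 1
G(12) = mex{3,0,1} = 2
G(13) = mex{1,3,1} = 0
G(14) = mex{1,1,1} = 0
G_B(14) = 0.
Combined Grundy value = 1 ⊕ 0 = 1.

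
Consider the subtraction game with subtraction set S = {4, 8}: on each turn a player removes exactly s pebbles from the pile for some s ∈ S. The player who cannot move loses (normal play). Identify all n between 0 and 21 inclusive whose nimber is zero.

G(0) = 0
G(1) = mex{} = 0
G(2) = mex{} = 0
G(3) = mex{} = 0
G(4) = mex{0} = 1
G(5) = mex{0} = 1
G(6) = mex{0} = 1
G(7) = mex{0} = 1
G(8) = mex{1,0} = 2
G(9) = mex{1,0} = 2
G(10) = mex{1,0} = 2
G(11) = mex{1,0} = 2
G(12) = mex{2,1} = 0
G(13) = mex{2,1} = 0
G(14) = mex{2,1} = 0
G(15) = mex{2,1} = 0
G(16) = mex{0,2} = 1
G(17) = mex{0,2} = 1
G(18) = mex{0,2} = 1
G(19) = mex{0,2} = 1
G(20) = mex{1,0} = 2
G(21) = mex{1,0} = 2
P-positions are exactly the n with G(n) = 0.

0, 1, 2, 3, 12, 13, 14, 15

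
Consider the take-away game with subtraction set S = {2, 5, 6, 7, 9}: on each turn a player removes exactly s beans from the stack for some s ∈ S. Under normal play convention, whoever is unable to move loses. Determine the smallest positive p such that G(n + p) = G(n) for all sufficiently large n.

n :  0  1  2  3  4  5  6  7  8  9 10 11 12 13 14 15 16 17 18 19 20 21 22 23 24 25 26 27 28 29 30 31 32 33 34 35 36 37 38 39 40 41 42 43 44 45 46 47 48 49 50 51 52 53
G :  0  0  1  1  0  2  1  3  2  2  3  3  0  4  1  0  0  1  1  2  2  3  3  2  4  3  0  0  1  1  0  2  1  3  2  2  3  3  0  4  1  0  0  1  1  2  2  3  3  2  4  3  0  0
G(n+26) = G(n) holds for n = 0,…,8 (a full window of length max(S) = 9), so the sequence is purely periodic with period 26.

26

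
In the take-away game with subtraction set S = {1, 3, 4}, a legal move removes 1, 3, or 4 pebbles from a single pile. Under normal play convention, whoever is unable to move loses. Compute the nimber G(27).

G(0) = 0
G(1) = mex{0} = 1
G(2) = mex{1} = 0
G(3) = mex{0,0} = 1
G(4) = mex{1,1,0} = 2
G(5) = mex{2,0,1} = 3
G(6) = mex{3,1,0} = 2
G(7) = mex{2,2,1} = 0
G(8) = mex{0,3,2} = 1
G(9) = mex{1,2,3} = 0
G(10) = mex{0,0,2} = 1
G(11) = mex{1,1,0} = 2
G(12) = mex{2,0,1} = 3
G(13) = mex{3,1,0} = 2
G(14) = mex{2,2,1} = 0
G(15) = mex{0,3,2} = 1
G(16) = mex{1,2,3} = 0
G(17) = mex{0,0,2} = 1
G(18) = mex{1,1,0} = 2
G(19) = mex{2,0,1} = 3
G(20) = mex{3,1,0} = 2
G(21) = mex{2,2,1} = 0
G(22) = mex{0,3,2} = 1
G(23) = mex{1,2,3} = 0
G(24) = mex{0,0,2} = 1
G(25) = mex{1,1,0} = 2
G(26) = mex{2,0,1} = 3
G(27) = mex{3,1,0} = 2

2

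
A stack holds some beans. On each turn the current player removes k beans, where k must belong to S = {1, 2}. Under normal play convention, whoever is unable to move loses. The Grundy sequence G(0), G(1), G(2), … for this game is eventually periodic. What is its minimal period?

3

n :  0  1  2  3  4  5  6  7  8  9 10 11 12 13 14
G :  0  1  2  0  1  2  0  1  2  0  1  2  0  1  2
G(n+3) = G(n) holds for n = 0,…,1 (a full window of length max(S) = 2), so the sequence is purely periodic with period 3.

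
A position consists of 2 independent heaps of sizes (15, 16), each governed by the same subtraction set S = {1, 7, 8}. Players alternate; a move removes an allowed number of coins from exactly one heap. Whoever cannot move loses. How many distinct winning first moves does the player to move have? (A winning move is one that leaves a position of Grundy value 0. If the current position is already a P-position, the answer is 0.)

All heaps use S = {1, 7, 8}:
G(0) = 0
G(1) = mex{0} = 1
G(2) = mex{1} = 0
G(3) = mex{0} = 1
G(4) = mex{1} = 0
G(5) = mex{0} = 1
G(6) = mex{1} = 0
G(7) = mex{0,0} = 1
G(8) = mex{1,1,0} = 2
G(9) = mex{2,0,1} = 3
G(10) = mex{3,1,0} = 2
G(11) = mex{2,0,1} = 3
G(12) = mex{3,1,0} = 2
G(13) = mex{2,0,1} = 3
G(14) = mex{3,1,0} = 2
G(15) = mex{2,2,1} = 0
G(16) = mex{0,3,2} = 1
Heap A: G(15) = 0.
Heap B: G(16) = 1.
Combined Grundy value = 0 ⊕ 1 = 1.
A winning move leaves total XOR = 0, i.e. changes one component's Grundy value g to g ⊕ X where X is the current total.
Heap A: need g' = 0⊕1 = 1. Options: 15−1→G=2, 15−7→G=2, 15−8→G=1. Hits: 1.
Heap B: need g' = 1⊕1 = 0. Options: 16−1→G=0, 16−7→G=3, 16−8→G=2. Hits: 1.

2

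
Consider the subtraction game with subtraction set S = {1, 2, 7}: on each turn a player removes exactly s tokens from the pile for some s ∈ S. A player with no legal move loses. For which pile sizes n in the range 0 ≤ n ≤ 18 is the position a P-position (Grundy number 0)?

0, 3, 6, 9, 12, 15, 18

n :  0  1  2  3  4  5  6  7  8  9 10 11 12 13 14 15 16 17 18
G :  0  1  2  0  1  2  0  1  2  0  1  2  0  1  2  0  1  2  0
P-positions are exactly the n with G(n) = 0.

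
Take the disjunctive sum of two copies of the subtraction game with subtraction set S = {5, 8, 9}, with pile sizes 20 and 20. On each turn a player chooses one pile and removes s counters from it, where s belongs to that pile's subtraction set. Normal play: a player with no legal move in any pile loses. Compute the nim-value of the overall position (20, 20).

All piles use S = {5, 8, 9}:
n :  0  1  2  3  4  5  6  7  8  9 10 11 12 13 14 15 16 17 18 19 20
G :  0  0  0  0  0  1  1  1  1  1  2  2  2  2  0  0  0  0  0  1  1
Pile A: G(20) = 1.
Pile B: G(20) = 1.
Combined Grundy value = 1 ⊕ 1 = 0.

0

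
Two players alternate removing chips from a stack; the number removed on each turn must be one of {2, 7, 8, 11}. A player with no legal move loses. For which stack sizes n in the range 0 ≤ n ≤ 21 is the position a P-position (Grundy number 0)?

0, 1, 4, 5, 10, 14, 19, 20

G(0) = 0
G(1) = mex{} = 0
G(2) = mex{0} = 1
G(3) = mex{0} = 1
G(4) = mex{1} = 0
G(5) = mex{1} = 0
G(6) = mex{0} = 1
G(7) = mex{0,0} = 1
G(8) = mex{1,0,0} = 2
G(9) = mex{1,1,0} = 2
G(10) = mex{2,1,1} = 0
G(11) = mex{2,0,1,0} = 3
G(12) = mex{0,0,0,0} = 1
G(13) = mex{3,1,0,1} = 2
G(14) = mex{1,1,1,1} = 0
G(15) = mex{2,2,1,0} = 3
G(16) = mex{0,2,2,0} = 1
G(17) = mex{3,0,2,1} = 4
G(18) = mex{1,3,0,1} = 2
G(19) = mex{4,1,3,2} = 0
G(20) = mex{2,2,1,2} = 0
G(21) = mex{0,0,2,0} = 1
P-positions are exactly the n with G(n) = 0.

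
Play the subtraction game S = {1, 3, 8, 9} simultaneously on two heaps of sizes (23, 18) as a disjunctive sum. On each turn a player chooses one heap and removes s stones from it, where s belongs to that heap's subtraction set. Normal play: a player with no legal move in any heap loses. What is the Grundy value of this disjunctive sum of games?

All heaps use S = {1, 3, 8, 9}:
G(0) = 0
G(1) = mex{0} = 1
G(2) = mex{1} = 0
G(3) = mex{0,0} = 1
G(4) = mex{1,1} = 0
G(5) = mex{0,0} = 1
G(6) = mex{1,1} = 0
G(7) = mex{0,0} = 1
G(8) = mex{1,1,0} = 2
G(9) = mex{2,0,1,0} = 3
G(10) = mex{3,1,0,1} = 2
G(11) = mex{2,2,1,0} = 3
G(12) = mex{3,3,0,1} = 2
G(13) = mex{2,2,1,0} = 3
G(14) = mex{3,3,0,1} = 2
G(15) = mex{2,2,1,0} = 3
G(16) = mex{3,3,2,1} = 0
G(17) = mex{0,2,3,2} = 1
G(18) = mex{1,3,2,3} = 0
G(19) = mex{0,0,3,2} = 1
G(20) = mex{1,1,2,3} = 0
G(21) = mex{0,0,3,2} = 1
G(22) = mex{1,1,2,3} = 0
G(23) = mex{0,0,3,2} = 1
Heap A: G(23) = 1.
Heap B: G(18) = 0.
Combined Grundy value = 1 ⊕ 0 = 1.

1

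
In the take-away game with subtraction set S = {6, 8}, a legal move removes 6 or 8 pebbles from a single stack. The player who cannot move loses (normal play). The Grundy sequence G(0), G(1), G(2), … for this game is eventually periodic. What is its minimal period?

14

G(0) = 0
G(1) = mex{} = 0
G(2) = mex{} = 0
G(3) = mex{} = 0
G(4) = mex{} = 0
G(5) = mex{} = 0
G(6) = mex{0} = 1
G(7) = mex{0} = 1
G(8) = mex{0,0} = 1
G(9) = mex{0,0} = 1
G(10) = mex{0,0} = 1
G(11) = mex{0,0} = 1
G(12) = mex{1,0} = 2
G(13) = mex{1,0} = 2
G(14) = mex{1,1} = 0
G(15) = mex{1,1} = 0
G(16) = mex{1,1} = 0
G(17) = mex{1,1} = 0
G(18) = mex{2,1} = 0
G(19) = mex{2,1} = 0
G(20) = mex{0,2} = 1
G(21) = mex{0,2} = 1
G(22) = mex{0,0} = 1
G(23) = mex{0,0} = 1
G(24) = mex{0,0} = 1
G(25) = mex{0,0} = 1
G(26) = mex{1,0} = 2
G(27) = mex{1,0} = 2
G(28) = mex{1,1} = 0
G(29) = mex{1,1} = 0
G(n+14) = G(n) holds for n = 0,…,7 (a full window of length max(S) = 8), so the sequence is purely periodic with period 14.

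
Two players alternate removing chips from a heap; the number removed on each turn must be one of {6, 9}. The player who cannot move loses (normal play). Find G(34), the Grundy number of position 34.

0

n :  0  1  2  3  4  5  6  7  8  9 10 11 12 13 14 15 16 17 18 19 20 21 22 23 24 25 26 27 28 29 30 31 32 33 34
G :  0  0  0  0  0  0  1  1  1  1  1  1  2  2  2  0  0  0  0  0  0  1  1  1  1  1  1  2  2  2  0  0  0  0  0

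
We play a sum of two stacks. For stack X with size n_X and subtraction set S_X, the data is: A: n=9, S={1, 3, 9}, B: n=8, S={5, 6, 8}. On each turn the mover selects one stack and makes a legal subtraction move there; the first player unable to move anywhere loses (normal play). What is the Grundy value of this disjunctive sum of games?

0

Stack A, S = {1, 3, 9}:
G(0) = 0
G(1) = mex{0} = 1
G(2) = mex{1} = 0
G(3) = mex{0,0} = 1
G(4) = mex{1,1} = 0
G(5) = mex{0,0} = 1
G(6) = mex{1,1} = 0
G(7) = mex{0,0} = 1
G(8) = mex{1,1} = 0
G(9) = mex{0,0,0} = 1
G_A(9) = 1.
Stack B, S = {5, 6, 8}:
n : 0 1 2 3 4 5 6 7 8
G : 0 0 0 0 0 1 1 1 1
G_B(8) = 1.
Combined Grundy value = 1 ⊕ 1 = 0.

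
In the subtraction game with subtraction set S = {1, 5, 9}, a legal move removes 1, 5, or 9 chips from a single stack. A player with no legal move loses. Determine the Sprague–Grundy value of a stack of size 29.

G(0) = 0
G(1) = mex{0} = 1
G(2) = mex{1} = 0
G(3) = mex{0} = 1
G(4) = mex{1} = 0
G(5) = mex{0,0} = 1
G(6) = mex{1,1} = 0
G(7) = mex{0,0} = 1
G(8) = mex{1,1} = 0
G(9) = mex{0,0,0} = 1
G(10) = mex{1,1,1} = 0
G(11) = mex{0,0,0} = 1
G(12) = mex{1,1,1} = 0
G(13) = mex{0,0,0} = 1
G(14) = mex{1,1,1} = 0
G(15) = mex{0,0,0} = 1
G(16) = mex{1,1,1} = 0
G(17) = mex{0,0,0} = 1
G(18) = mex{1,1,1} = 0
G(19) = mex{0,0,0} = 1
G(20) = mex{1,1,1} = 0
G(21) = mex{0,0,0} = 1
G(22) = mex{1,1,1} = 0
G(23) = mex{0,0,0} = 1
G(24) = mex{1,1,1} = 0
G(25) = mex{0,0,0} = 1
G(26) = mex{1,1,1} = 0
G(27) = mex{0,0,0} = 1
G(28) = mex{1,1,1} = 0
G(29) = mex{0,0,0} = 1

1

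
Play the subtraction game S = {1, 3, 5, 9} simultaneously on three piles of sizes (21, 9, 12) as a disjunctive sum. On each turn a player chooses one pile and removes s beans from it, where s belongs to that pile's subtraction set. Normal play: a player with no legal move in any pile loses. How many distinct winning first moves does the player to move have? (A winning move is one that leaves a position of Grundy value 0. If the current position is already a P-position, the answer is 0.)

0

All piles use S = {1, 3, 5, 9}:
n :  0  1  2  3  4  5  6  7  8  9 10 11 12 13 14 15 16 17 18 19 20 21
G :  0  1  0  1  0  1  0  1  0  1  0  1  0  1  0  1  0  1  0  1  0  1
Pile A: G(21) = 1.
Pile B: G(9) = 1.
Pile C: G(12) = 0.
Combined Grundy value = 1 ⊕ 1 ⊕ 0 = 0.
A winning move leaves total XOR = 0, i.e. changes one component's Grundy value g to g ⊕ X where X is the current total.
Pile A: target g' = 1⊕0 = 1, but every legal move changes the Grundy value (mex property), so 0 moves.
Pile B: target g' = 1⊕0 = 1, but every legal move changes the Grundy value (mex property), so 0 moves.
Pile C: target g' = 0⊕0 = 0, but every legal move changes the Grundy value (mex property), so 0 moves.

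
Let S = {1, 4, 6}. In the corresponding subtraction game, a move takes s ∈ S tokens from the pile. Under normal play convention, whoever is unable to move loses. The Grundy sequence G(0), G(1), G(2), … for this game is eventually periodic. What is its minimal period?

5

G(0) = 0
G(1) = mex{0} = 1
G(2) = mex{1} = 0
G(3) = mex{0} = 1
G(4) = mex{1,0} = 2
G(5) = mex{2,1} = 0
G(6) = mex{0,0,0} = 1
G(7) = mex{1,1,1} = 0
G(8) = mex{0,2,0} = 1
G(9) = mex{1,0,1} = 2
G(10) = mex{2,1,2} = 0
G(11) = mex{0,0,0} = 1
G(12) = mex{1,1,1} = 0
G(13) = mex{0,2,0} = 1
G(14) = mex{1,0,1} = 2
G(n+5) = G(n) holds for n = 0,…,5 (a full window of length max(S) = 6), so the sequence is purely periodic with period 5.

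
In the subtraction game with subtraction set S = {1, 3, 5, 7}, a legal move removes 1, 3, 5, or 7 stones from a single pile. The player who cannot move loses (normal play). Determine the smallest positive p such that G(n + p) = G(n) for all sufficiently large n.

2

G(0) = 0
G(1) = mex{0} = 1
G(2) = mex{1} = 0
G(3) = mex{0,0} = 1
G(4) = mex{1,1} = 0
G(5) = mex{0,0,0} = 1
G(6) = mex{1,1,1} = 0
G(7) = mex{0,0,0,0} = 1
G(8) = mex{1,1,1,1} = 0
G(9) = mex{0,0,0,0} = 1
G(10) = mex{1,1,1,1} = 0
G(11) = mex{0,0,0,0} = 1
G(12) = mex{1,1,1,1} = 0
G(13) = mex{0,0,0,0} = 1
G(14) = mex{1,1,1,1} = 0
G(n+2) = G(n) holds for n = 0,…,6 (a full window of length max(S) = 7), so the sequence is purely periodic with period 2.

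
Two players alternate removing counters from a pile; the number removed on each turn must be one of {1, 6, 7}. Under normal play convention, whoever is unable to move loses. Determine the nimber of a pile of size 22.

2

G(0) = 0
G(1) = mex{0} = 1
G(2) = mex{1} = 0
G(3) = mex{0} = 1
G(4) = mex{1} = 0
G(5) = mex{0} = 1
G(6) = mex{1,0} = 2
G(7) = mex{2,1,0} = 3
G(8) = mex{3,0,1} = 2
G(9) = mex{2,1,0} = 3
G(10) = mex{3,0,1} = 2
G(11) = mex{2,1,0} = 3
G(12) = mex{3,2,1} = 0
G(13) = mex{0,3,2} = 1
G(14) = mex{1,2,3} = 0
G(15) = mex{0,3,2} = 1
G(16) = mex{1,2,3} = 0
G(17) = mex{0,3,2} = 1
G(18) = mex{1,0,3} = 2
G(19) = mex{2,1,0} = 3
G(20) = mex{3,0,1} = 2
G(21) = mex{2,1,0} = 3
G(22) = mex{3,0,1} = 2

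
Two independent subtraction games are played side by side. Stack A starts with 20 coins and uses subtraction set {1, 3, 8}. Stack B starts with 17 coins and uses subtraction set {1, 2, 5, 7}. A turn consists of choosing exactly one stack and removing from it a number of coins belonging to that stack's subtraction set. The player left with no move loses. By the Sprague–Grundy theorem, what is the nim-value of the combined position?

Stack A, S = {1, 3, 8}:
n :  0  1  2  3  4  5  6  7  8  9 10 11 12 13 14 15 16 17 18 19 20
G :  0  1  0  1  0  1  0  1  2  3  2  0  1  0  1  0  1  0  1  2  3
G_A(20) = 3.
Stack B, S = {1, 2, 5, 7}:
n :  0  1  2  3  4  5  6  7  8  9 10 11 12 13 14 15 16 17
G :  0  1  2  0  1  2  0  1  2  0  1  2  0  1  2  0  1  2
G_B(17) = 2.
Combined Grundy value = 3 ⊕ 2 = 1.

1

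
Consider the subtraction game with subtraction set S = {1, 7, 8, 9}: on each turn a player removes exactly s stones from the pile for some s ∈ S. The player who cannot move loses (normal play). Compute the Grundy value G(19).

G(0) = 0
G(1) = mex{0} = 1
G(2) = mex{1} = 0
G(3) = mex{0} = 1
G(4) = mex{1} = 0
G(5) = mex{0} = 1
G(6) = mex{1} = 0
G(7) = mex{0,0} = 1
G(8) = mex{1,1,0} = 2
G(9) = mex{2,0,1,0} = 3
G(10) = mex{3,1,0,1} = 2
G(11) = mex{2,0,1,0} = 3
G(12) = mex{3,1,0,1} = 2
G(13) = mex{2,0,1,0} = 3
G(14) = mex{3,1,0,1} = 2
G(15) = mex{2,2,1,0} = 3
G(16) = mex{3,3,2,1} = 0
G(17) = mex{0,2,3,2} = 1
G(18) = mex{1,3,2,3} = 0
G(19) = mex{0,2,3,2} = 1

1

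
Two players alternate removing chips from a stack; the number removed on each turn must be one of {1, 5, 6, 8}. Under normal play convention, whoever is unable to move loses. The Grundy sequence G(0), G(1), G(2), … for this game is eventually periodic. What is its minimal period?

11

G(0) = 0
G(1) = mex{0} = 1
G(2) = mex{1} = 0
G(3) = mex{0} = 1
G(4) = mex{1} = 0
G(5) = mex{0,0} = 1
G(6) = mex{1,1,0} = 2
G(7) = mex{2,0,1} = 3
G(8) = mex{3,1,0,0} = 2
G(9) = mex{2,0,1,1} = 3
G(10) = mex{3,1,0,0} = 2
G(11) = mex{2,2,1,1} = 0
G(12) = mex{0,3,2,0} = 1
G(13) = mex{1,2,3,1} = 0
G(14) = mex{0,3,2,2} = 1
G(15) = mex{1,2,3,3} = 0
G(16) = mex{0,0,2,2} = 1
G(17) = mex{1,1,0,3} = 2
G(18) = mex{2,0,1,2} = 3
G(19) = mex{3,1,0,0} = 2
G(20) = mex{2,0,1,1} = 3
G(21) = mex{3,1,0,0} = 2
G(22) = mex{2,2,1,1} = 0
G(23) = mex{0,3,2,0} = 1
G(n+11) = G(n) holds for n = 0,…,7 (a full window of length max(S) = 8), so the sequence is purely periodic with period 11.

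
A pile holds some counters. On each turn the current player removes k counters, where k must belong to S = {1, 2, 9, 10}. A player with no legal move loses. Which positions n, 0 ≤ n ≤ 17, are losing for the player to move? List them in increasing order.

0, 3, 6, 11, 14, 17

n :  0  1  2  3  4  5  6  7  8  9 10 11 12 13 14 15 16 17
G :  0  1  2  0  1  2  0  1  2  3  4  0  1  2  0  1  2  0
P-positions are exactly the n with G(n) = 0.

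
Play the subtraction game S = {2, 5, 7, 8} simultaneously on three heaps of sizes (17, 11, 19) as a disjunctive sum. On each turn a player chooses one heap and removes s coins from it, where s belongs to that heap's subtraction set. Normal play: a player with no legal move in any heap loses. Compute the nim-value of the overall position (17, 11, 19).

2

All heaps use S = {2, 5, 7, 8}:
G(0) = 0
G(1) = mex{} = 0
G(2) = mex{0} = 1
G(3) = mex{0} = 1
G(4) = mex{1} = 0
G(5) = mex{1,0} = 2
G(6) = mex{0,0} = 1
G(7) = mex{2,1,0} = 3
G(8) = mex{1,1,0,0} = 2
G(9) = mex{3,0,1,0} = 2
G(10) = mex{2,2,1,1} = 0
G(11) = mex{2,1,0,1} = 3
G(12) = mex{0,3,2,0} = 1
G(13) = mex{3,2,1,2} = 0
G(14) = mex{1,2,3,1} = 0
G(15) = mex{0,0,2,3} = 1
G(16) = mex{0,3,2,2} = 1
G(17) = mex{1,1,0,2} = 3
G(18) = mex{1,0,3,0} = 2
G(19) = mex{3,0,1,3} = 2
Heap A: G(17) = 3.
Heap B: G(11) = 3.
Heap C: G(19) = 2.
Combined Grundy value = 3 ⊕ 3 ⊕ 2 = 2.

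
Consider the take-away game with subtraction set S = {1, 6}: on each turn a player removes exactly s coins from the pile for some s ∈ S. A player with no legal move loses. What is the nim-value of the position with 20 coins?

G(0) = 0
G(1) = mex{0} = 1
G(2) = mex{1} = 0
G(3) = mex{0} = 1
G(4) = mex{1} = 0
G(5) = mex{0} = 1
G(6) = mex{1,0} = 2
G(7) = mex{2,1} = 0
G(8) = mex{0,0} = 1
G(9) = mex{1,1} = 0
G(10) = mex{0,0} = 1
G(11) = mex{1,1} = 0
G(12) = mex{0,2} = 1
G(13) = mex{1,0} = 2
G(14) = mex{2,1} = 0
G(15) = mex{0,0} = 1
G(16) = mex{1,1} = 0
G(17) = mex{0,0} = 1
G(18) = mex{1,1} = 0
G(19) = mex{0,2} = 1
G(20) = mex{1,0} = 2

2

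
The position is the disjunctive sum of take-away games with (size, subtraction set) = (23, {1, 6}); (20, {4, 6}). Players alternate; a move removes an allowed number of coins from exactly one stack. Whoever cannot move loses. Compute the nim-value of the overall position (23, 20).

Stack A, S = {1, 6}:
G(0) = 0
G(1) = mex{0} = 1
G(2) = mex{1} = 0
G(3) = mex{0} = 1
G(4) = mex{1} = 0
G(5) = mex{0} = 1
G(6) = mex{1,0} = 2
G(7) = mex{2,1} = 0
G(8) = mex{0,0} = 1
G(9) = mex{1,1} = 0
G(10) = mex{0,0} = 1
G(11) = mex{1,1} = 0
G(12) = mex{0,2} = 1
G(13) = mex{1,0} = 2
G(14) = mex{2,1} = 0
G(15) = mex{0,0} = 1
G(16) = mex{1,1} = 0
G(17) = mex{0,0} = 1
G(18) = mex{1,1} = 0
G(19) = mex{0,2} = 1
G(20) = mex{1,0} = 2
G(21) = mex{2,1} = 0
G(22) = mex{0,0} = 1
G(23) = mex{1,1} = 0
G_A(23) = 0.
Stack B, S = {4, 6}:
G(0) = 0
G(1) = mex{} = 0
G(2) = mex{} = 0
G(3) = mex{} = 0
G(4) = mex{0} = 1
G(5) = mex{0} = 1
G(6) = mex{0,0} = 1
G(7) = mex{0,0} = 1
G(8) = mex{1,0} = 2
G(9) = mex{1,0} = 2
G(10) = mex{1,1} = 0
G(11) = mex{1,1} = 0
G(12) = mex{2,1} = 0
G(13) = mex{2,1} = 0
G(14) = mex{0,2} = 1
G(15) = mex{0,2} = 1
G(16) = mex{0,0} = 1
G(17) = mex{0,0} = 1
G(18) = mex{1,0} = 2
G(19) = mex{1,0} = 2
G(20) = mex{1,1} = 0
G_B(20) = 0.
Combined Grundy value = 0 ⊕ 0 = 0.

0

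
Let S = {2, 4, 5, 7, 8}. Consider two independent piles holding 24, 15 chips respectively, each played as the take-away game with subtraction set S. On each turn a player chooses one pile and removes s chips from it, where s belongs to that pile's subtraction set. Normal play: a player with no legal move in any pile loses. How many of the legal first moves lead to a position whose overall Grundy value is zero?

0

All piles use S = {2, 4, 5, 7, 8}:
G(0) = 0
G(1) = mex{} = 0
G(2) = mex{0} = 1
G(3) = mex{0} = 1
G(4) = mex{1,0} = 2
G(5) = mex{1,0,0} = 2
G(6) = mex{2,1,0} = 3
G(7) = mex{2,1,1,0} = 3
G(8) = mex{3,2,1,0,0} = 4
G(9) = mex{3,2,2,1,0} = 4
G(10) = mex{4,3,2,1,1} = 0
G(11) = mex{4,3,3,2,1} = 0
G(12) = mex{0,4,3,2,2} = 1
G(13) = mex{0,4,4,3,2} = 1
G(14) = mex{1,0,4,3,3} = 2
G(15) = mex{1,0,0,4,3} = 2
G(16) = mex{2,1,0,4,4} = 3
G(17) = mex{2,1,1,0,4} = 3
G(18) = mex{3,2,1,0,0} = 4
G(19) = mex{3,2,2,1,0} = 4
G(20) = mex{4,3,2,1,1} = 0
G(21) = mex{4,3,3,2,1} = 0
G(22) = mex{0,4,3,2,2} = 1
G(23) = mex{0,4,4,3,2} = 1
G(24) = mex{1,0,4,3,3} = 2
Pile A: G(24) = 2.
Pile B: G(15) = 2.
Combined Grundy value = 2 ⊕ 2 = 0.
A winning move leaves total XOR = 0, i.e. changes one component's Grundy value g to g ⊕ X where X is the current total.
Pile A: target g' = 2⊕0 = 2, but every legal move changes the Grundy value (mex property), so 0 moves.
Pile B: target g' = 2⊕0 = 2, but every legal move changes the Grundy value (mex property), so 0 moves.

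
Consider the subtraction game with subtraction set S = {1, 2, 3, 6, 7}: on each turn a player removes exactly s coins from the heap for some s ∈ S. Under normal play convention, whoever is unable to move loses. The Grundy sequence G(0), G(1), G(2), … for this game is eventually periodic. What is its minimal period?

4

n :  0  1  2  3  4  5  6  7  8  9 10 11 12 13 14
G :  0  1  2  3  0  1  2  3  0  1  2  3  0  1  2
G(n+4) = G(n) holds for n = 0,…,6 (a full window of length max(S) = 7), so the sequence is purely periodic with period 4.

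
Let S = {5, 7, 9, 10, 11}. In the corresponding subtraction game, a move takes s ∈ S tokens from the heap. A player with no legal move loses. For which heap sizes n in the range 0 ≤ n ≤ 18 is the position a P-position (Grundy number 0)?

0, 1, 2, 3, 4, 16, 17, 18

n :  0  1  2  3  4  5  6  7  8  9 10 11 12 13 14 15 16 17 18
G :  0  0  0  0  0  1  1  1  1  1  2  2  2  2  2  3  0  0  0
P-positions are exactly the n with G(n) = 0.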